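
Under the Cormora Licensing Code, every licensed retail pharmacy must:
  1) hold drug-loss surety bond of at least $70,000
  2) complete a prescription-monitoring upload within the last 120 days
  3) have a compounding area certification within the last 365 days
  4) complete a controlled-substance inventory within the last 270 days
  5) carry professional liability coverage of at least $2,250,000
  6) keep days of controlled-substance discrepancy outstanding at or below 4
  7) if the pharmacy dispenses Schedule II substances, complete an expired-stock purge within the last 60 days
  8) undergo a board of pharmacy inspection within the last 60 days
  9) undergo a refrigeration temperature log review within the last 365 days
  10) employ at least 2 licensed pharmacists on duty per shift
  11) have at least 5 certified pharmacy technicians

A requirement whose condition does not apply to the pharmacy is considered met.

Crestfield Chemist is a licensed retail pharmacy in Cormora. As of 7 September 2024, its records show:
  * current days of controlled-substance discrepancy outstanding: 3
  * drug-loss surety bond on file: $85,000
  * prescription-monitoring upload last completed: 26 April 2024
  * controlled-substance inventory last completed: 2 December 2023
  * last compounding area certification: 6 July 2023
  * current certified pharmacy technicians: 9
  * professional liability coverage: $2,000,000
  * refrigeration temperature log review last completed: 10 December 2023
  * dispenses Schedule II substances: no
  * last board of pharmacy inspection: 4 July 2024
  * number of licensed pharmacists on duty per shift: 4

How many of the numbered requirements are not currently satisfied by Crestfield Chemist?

1. drug-loss surety bond $85,000 ≥ $70,000 → met
2. prescription-monitoring upload 134 days ago vs limit 120 → not met
3. compounding area certification 429 days ago vs limit 365 → not met
4. controlled-substance inventory 280 days ago vs limit 270 → not met
5. professional liability coverage $2,000,000 < $2,250,000 → not met
6. days of controlled-substance discrepancy outstanding 3 ≤ 4 → met
7. condition 'dispenses Schedule II substances' does not hold → requirement n/a → met
8. board of pharmacy inspection 65 days ago vs limit 60 → not met
9. refrigeration temperature log review 272 days ago vs limit 365 → met
10. licensed pharmacists on duty per shift 4 ≥ 2 → met
11. certified pharmacy technicians 9 ≥ 5 → met
Not met: 5 of 11

5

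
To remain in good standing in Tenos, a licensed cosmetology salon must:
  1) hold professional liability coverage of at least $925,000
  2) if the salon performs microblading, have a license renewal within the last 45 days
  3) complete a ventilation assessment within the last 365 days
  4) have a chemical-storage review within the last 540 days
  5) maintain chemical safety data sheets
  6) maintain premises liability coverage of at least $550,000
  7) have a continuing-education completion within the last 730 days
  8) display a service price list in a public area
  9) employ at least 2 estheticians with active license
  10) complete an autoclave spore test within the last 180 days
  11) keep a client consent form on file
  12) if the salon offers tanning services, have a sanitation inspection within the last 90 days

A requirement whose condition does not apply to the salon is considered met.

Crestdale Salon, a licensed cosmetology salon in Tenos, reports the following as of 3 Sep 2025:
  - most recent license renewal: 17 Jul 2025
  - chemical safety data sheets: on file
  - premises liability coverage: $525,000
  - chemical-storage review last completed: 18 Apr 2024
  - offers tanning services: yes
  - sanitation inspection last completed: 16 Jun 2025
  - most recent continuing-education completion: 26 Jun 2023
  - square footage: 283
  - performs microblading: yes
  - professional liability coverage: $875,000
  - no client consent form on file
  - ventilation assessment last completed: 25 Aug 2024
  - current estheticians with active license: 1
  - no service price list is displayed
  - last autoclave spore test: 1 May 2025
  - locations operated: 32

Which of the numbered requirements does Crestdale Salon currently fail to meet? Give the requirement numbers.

1, 2, 3, 6, 7, 8, 9, 11

1. professional liability coverage $875,000 < $925,000 → not met
2. condition 'performs microblading' holds; license renewal 48 days ago vs limit 45 → not met
3. ventilation assessment 374 days ago vs limit 365 → not met
4. chemical-storage review 503 days ago vs limit 540 → met
5. chemical safety data sheets present → met
6. premises liability coverage $525,000 < $550,000 → not met
7. continuing-education completion 800 days ago vs limit 730 → not met
8. service price list absent → not met
9. estheticians with active license 1 < 2 → not met
10. autoclave spore test 125 days ago vs limit 180 → met
11. client consent form absent → not met
12. condition 'offers tanning services' holds; sanitation inspection 79 days ago vs limit 90 → met
Not met: 1, 2, 3, 6, 7, 8, 9, 11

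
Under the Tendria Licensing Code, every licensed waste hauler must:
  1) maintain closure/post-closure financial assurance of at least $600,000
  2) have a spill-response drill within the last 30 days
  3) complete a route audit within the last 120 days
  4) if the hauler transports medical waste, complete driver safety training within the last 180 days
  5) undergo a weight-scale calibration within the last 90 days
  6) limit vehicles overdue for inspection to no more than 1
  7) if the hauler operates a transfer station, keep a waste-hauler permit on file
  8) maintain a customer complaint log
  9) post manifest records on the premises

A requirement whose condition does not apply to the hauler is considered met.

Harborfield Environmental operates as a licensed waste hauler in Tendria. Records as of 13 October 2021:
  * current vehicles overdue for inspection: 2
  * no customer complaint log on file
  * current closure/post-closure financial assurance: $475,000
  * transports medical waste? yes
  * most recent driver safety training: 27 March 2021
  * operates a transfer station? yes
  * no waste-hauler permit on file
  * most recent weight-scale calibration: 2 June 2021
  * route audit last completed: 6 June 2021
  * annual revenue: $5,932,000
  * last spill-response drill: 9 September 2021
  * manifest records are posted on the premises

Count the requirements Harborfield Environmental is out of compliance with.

1. closure/post-closure financial assurance $475,000 < $600,000 → not met
2. spill-response drill 34 days ago vs limit 30 → not met
3. route audit 129 days ago vs limit 120 → not met
4. condition 'transports medical waste' holds; driver safety training 200 days ago vs limit 180 → not met
5. weight-scale calibration 133 days ago vs limit 90 → not met
6. vehicles overdue for inspection 2 > 1 → not met
7. condition 'operates a transfer station' holds; waste-hauler permit absent → not met
8. customer complaint log absent → not met
9. manifest records present → met
Not met: 8 of 9

8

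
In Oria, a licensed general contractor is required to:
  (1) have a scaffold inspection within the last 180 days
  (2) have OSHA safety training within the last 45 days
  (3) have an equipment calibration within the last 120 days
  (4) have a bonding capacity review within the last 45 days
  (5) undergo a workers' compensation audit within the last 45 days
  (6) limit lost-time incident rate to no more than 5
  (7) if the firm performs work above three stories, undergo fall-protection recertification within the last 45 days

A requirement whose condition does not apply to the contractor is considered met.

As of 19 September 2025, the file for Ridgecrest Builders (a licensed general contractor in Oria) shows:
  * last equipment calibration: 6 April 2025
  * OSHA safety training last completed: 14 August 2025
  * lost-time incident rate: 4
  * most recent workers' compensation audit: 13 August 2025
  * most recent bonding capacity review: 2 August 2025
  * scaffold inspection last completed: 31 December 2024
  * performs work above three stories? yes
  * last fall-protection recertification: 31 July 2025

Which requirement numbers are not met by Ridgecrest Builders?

1. scaffold inspection 262 days ago vs limit 180 → not met
2. OSHA safety training 36 days ago vs limit 45 → met
3. equipment calibration 166 days ago vs limit 120 → not met
4. bonding capacity review 48 days ago vs limit 45 → not met
5. workers' compensation audit 37 days ago vs limit 45 → met
6. lost-time incident rate 4 ≤ 5 → met
7. condition 'performs work above three stories' holds; fall-protection recertification 50 days ago vs limit 45 → not met
Not met: 1, 3, 4, 7

1, 3, 4, 7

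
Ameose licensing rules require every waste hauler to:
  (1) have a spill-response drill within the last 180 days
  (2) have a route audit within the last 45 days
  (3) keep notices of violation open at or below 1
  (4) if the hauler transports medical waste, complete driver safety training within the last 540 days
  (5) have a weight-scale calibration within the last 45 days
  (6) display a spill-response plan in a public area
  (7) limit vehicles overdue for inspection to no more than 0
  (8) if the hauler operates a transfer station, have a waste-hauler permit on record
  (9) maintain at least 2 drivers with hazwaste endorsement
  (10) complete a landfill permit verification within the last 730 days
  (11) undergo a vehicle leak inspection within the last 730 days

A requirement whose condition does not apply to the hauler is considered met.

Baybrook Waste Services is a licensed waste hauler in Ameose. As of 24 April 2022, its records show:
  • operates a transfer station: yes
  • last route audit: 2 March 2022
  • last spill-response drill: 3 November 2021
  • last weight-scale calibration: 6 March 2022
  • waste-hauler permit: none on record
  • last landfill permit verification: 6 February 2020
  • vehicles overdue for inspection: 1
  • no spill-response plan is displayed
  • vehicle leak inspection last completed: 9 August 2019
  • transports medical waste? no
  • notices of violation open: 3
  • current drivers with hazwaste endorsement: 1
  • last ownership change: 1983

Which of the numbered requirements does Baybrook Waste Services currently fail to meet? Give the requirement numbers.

2, 3, 5, 6, 7, 8, 9, 10, 11

1. spill-response drill 172 days ago vs limit 180 → met
2. route audit 53 days ago vs limit 45 → not met
3. notices of violation open 3 > 1 → not met
4. condition 'transports medical waste' does not hold → requirement n/a → met
5. weight-scale calibration 49 days ago vs limit 45 → not met
6. spill-response plan absent → not met
7. vehicles overdue for inspection 1 > 0 → not met
8. condition 'operates a transfer station' holds; waste-hauler permit absent → not met
9. drivers with hazwaste endorsement 1 < 2 → not met
10. landfill permit verification 808 days ago vs limit 730 → not met
11. vehicle leak inspection 989 days ago vs limit 730 → not met
Not met: 2, 3, 5, 6, 7, 8, 9, 10, 11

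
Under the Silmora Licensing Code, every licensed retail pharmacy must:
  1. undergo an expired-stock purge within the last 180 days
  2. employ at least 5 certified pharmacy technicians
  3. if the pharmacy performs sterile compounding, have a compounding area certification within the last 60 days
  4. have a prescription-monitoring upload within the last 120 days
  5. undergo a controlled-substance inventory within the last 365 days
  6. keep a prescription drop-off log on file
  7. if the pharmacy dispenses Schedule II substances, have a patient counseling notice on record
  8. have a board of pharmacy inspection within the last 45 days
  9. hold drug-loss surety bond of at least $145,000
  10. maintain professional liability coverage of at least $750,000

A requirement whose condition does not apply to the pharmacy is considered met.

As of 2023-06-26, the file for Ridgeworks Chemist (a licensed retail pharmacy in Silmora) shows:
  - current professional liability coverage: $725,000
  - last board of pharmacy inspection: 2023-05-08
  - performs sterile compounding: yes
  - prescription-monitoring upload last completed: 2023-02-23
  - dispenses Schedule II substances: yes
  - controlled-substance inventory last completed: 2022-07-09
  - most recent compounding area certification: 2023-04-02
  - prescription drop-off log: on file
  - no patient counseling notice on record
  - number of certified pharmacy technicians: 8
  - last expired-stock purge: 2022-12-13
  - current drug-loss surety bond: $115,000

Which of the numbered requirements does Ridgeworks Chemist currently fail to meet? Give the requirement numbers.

1. expired-stock purge 195 days ago vs limit 180 → not met
2. certified pharmacy technicians 8 ≥ 5 → met
3. condition 'performs sterile compounding' holds; compounding area certification 85 days ago vs limit 60 → not met
4. prescription-monitoring upload 123 days ago vs limit 120 → not met
5. controlled-substance inventory 352 days ago vs limit 365 → met
6. prescription drop-off log present → met
7. condition 'dispenses Schedule II substances' holds; patient counseling notice absent → not met
8. board of pharmacy inspection 49 days ago vs limit 45 → not met
9. drug-loss surety bond $115,000 < $145,000 → not met
10. professional liability coverage $725,000 < $750,000 → not met
Not met: 1, 3, 4, 7, 8, 9, 10

1, 3, 4, 7, 8, 9, 10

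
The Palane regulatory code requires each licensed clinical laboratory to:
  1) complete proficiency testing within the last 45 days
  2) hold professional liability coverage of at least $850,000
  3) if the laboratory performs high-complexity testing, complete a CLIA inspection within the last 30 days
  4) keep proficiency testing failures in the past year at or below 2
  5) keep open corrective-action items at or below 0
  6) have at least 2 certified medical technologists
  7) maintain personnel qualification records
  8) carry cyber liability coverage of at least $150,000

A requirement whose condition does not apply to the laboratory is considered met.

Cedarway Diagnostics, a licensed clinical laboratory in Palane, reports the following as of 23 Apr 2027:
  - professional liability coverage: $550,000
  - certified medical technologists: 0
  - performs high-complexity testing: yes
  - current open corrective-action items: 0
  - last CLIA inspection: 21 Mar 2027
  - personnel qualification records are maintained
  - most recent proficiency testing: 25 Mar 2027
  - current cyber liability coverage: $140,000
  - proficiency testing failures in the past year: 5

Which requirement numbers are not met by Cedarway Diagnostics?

1. proficiency testing 29 days ago vs limit 45 → met
2. professional liability coverage $550,000 < $850,000 → not met
3. condition 'performs high-complexity testing' holds; CLIA inspection 33 days ago vs limit 30 → not met
4. proficiency testing failures in the past year 5 > 2 → not met
5. open corrective-action items 0 ≤ 0 → met
6. certified medical technologists 0 < 2 → not met
7. personnel qualification records present → met
8. cyber liability coverage $140,000 < $150,000 → not met
Not met: 2, 3, 4, 6, 8

2, 3, 4, 6, 8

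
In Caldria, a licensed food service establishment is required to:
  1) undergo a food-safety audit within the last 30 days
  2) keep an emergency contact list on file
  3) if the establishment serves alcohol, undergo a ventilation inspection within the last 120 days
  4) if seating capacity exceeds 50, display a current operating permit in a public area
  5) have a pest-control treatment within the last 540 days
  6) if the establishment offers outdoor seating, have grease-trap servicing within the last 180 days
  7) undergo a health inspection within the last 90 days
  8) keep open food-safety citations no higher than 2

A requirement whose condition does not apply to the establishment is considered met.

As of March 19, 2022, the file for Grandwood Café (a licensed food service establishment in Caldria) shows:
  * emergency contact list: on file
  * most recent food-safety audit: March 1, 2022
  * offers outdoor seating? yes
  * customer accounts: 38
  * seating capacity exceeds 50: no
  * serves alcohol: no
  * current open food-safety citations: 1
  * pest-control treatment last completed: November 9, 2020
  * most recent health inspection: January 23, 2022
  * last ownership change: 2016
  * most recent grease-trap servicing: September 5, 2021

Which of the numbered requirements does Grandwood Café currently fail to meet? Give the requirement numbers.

1. food-safety audit 18 days ago vs limit 30 → met
2. emergency contact list present → met
3. condition 'serves alcohol' does not hold → requirement n/a → met
4. condition 'seating capacity exceeds 50' does not hold → requirement n/a → met
5. pest-control treatment 495 days ago vs limit 540 → met
6. condition 'offers outdoor seating' holds; grease-trap servicing 195 days ago vs limit 180 → not met
7. health inspection 55 days ago vs limit 90 → met
8. open food-safety citations 1 ≤ 2 → met
Not met: 6

6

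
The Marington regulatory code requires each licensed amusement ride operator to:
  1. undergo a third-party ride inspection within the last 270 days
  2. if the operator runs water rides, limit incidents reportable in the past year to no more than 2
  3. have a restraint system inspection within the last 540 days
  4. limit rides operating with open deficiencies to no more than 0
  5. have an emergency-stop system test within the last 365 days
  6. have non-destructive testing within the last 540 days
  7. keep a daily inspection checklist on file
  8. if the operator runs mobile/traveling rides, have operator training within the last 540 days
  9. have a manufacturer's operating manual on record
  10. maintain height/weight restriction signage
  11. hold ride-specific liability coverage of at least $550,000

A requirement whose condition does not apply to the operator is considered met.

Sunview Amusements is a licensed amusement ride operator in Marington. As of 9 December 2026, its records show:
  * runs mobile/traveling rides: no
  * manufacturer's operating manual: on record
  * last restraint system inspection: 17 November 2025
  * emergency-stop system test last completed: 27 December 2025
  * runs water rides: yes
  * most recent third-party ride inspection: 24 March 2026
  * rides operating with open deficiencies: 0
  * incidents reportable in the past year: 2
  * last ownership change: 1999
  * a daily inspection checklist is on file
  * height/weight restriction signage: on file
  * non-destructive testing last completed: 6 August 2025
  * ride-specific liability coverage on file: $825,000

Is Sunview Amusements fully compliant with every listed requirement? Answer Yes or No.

1. third-party ride inspection 260 days ago vs limit 270 → met
2. condition 'runs water rides' holds; incidents reportable in the past year 2 ≤ 2 → met
3. restraint system inspection 387 days ago vs limit 540 → met
4. rides operating with open deficiencies 0 ≤ 0 → met
5. emergency-stop system test 347 days ago vs limit 365 → met
6. non-destructive testing 490 days ago vs limit 540 → met
7. daily inspection checklist present → met
8. condition 'runs mobile/traveling rides' does not hold → requirement n/a → met
9. manufacturer's operating manual present → met
10. height/weight restriction signage present → met
11. ride-specific liability coverage $825,000 ≥ $550,000 → met
All met.

Yes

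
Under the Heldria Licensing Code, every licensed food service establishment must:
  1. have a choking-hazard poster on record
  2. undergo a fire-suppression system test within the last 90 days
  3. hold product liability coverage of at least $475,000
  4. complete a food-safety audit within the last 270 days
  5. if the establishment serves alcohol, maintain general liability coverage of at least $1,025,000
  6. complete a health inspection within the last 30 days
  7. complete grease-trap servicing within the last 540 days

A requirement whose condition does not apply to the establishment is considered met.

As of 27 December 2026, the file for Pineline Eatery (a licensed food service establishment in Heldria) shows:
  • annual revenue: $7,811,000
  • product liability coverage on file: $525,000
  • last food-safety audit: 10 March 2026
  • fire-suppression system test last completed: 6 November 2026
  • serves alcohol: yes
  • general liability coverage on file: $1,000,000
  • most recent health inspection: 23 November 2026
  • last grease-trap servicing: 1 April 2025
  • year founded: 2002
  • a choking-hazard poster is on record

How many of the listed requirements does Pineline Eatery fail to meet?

4

1. choking-hazard poster present → met
2. fire-suppression system test 51 days ago vs limit 90 → met
3. product liability coverage $525,000 ≥ $475,000 → met
4. food-safety audit 292 days ago vs limit 270 → not met
5. condition 'serves alcohol' holds; general liability coverage $1,000,000 < $1,025,000 → not met
6. health inspection 34 days ago vs limit 30 → not met
7. grease-trap servicing 635 days ago vs limit 540 → not met
Not met: 4 of 7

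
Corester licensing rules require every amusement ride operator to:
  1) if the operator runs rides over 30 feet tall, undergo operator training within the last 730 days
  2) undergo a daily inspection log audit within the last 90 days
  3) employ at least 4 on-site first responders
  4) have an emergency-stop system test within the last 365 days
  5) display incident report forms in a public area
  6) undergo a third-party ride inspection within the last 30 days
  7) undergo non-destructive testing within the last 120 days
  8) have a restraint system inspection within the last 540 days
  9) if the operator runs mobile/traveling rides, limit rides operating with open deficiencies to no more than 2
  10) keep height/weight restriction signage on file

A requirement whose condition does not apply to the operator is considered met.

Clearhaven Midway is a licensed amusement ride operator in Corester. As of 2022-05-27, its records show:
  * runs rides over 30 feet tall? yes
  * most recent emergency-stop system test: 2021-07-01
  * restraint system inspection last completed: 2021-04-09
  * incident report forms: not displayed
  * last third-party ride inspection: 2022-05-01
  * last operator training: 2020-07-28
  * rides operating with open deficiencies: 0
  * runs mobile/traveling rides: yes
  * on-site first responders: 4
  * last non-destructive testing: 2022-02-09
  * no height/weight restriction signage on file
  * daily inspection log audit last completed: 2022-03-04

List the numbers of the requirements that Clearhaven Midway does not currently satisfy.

5, 10

1. condition 'runs rides over 30 feet tall' holds; operator training 668 days ago vs limit 730 → met
2. daily inspection log audit 84 days ago vs limit 90 → met
3. on-site first responders 4 ≥ 4 → met
4. emergency-stop system test 330 days ago vs limit 365 → met
5. incident report forms absent → not met
6. third-party ride inspection 26 days ago vs limit 30 → met
7. non-destructive testing 107 days ago vs limit 120 → met
8. restraint system inspection 413 days ago vs limit 540 → met
9. condition 'runs mobile/traveling rides' holds; rides operating with open deficiencies 0 ≤ 2 → met
10. height/weight restriction signage absent → not met
Not met: 5, 10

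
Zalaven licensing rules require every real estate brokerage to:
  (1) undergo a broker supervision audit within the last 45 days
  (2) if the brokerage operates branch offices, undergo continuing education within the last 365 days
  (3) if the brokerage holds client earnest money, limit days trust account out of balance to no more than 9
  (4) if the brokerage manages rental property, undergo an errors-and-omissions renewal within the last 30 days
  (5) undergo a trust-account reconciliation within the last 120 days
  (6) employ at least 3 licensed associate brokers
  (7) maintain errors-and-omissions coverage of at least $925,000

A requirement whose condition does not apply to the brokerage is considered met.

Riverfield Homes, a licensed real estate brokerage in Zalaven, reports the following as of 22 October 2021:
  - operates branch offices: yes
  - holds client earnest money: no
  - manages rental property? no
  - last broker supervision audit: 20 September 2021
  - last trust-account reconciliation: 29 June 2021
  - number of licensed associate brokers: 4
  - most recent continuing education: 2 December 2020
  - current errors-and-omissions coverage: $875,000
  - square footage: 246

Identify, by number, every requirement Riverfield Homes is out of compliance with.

7

1. broker supervision audit 32 days ago vs limit 45 → met
2. condition 'operates branch offices' holds; continuing education 324 days ago vs limit 365 → met
3. condition 'holds client earnest money' does not hold → requirement n/a → met
4. condition 'manages rental property' does not hold → requirement n/a → met
5. trust-account reconciliation 115 days ago vs limit 120 → met
6. licensed associate brokers 4 ≥ 3 → met
7. errors-and-omissions coverage $875,000 < $925,000 → not met
Not met: 7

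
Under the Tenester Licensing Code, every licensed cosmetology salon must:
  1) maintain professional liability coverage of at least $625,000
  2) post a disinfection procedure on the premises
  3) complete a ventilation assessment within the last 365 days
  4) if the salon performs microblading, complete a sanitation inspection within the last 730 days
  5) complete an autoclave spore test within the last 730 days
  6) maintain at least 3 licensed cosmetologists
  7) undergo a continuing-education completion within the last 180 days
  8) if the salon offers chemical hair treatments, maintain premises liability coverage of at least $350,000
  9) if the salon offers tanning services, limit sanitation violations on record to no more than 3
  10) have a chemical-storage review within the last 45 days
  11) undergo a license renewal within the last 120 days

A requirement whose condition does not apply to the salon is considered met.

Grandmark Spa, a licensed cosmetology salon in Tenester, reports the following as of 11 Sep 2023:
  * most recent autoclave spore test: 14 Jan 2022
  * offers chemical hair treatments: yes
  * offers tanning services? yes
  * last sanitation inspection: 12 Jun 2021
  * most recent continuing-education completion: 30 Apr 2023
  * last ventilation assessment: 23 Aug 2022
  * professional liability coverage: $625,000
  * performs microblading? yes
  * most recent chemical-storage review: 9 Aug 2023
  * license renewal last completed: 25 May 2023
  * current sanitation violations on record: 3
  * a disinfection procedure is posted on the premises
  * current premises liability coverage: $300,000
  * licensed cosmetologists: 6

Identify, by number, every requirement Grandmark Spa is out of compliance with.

1. professional liability coverage $625,000 ≥ $625,000 → met
2. disinfection procedure present → met
3. ventilation assessment 384 days ago vs limit 365 → not met
4. condition 'performs microblading' holds; sanitation inspection 821 days ago vs limit 730 → not met
5. autoclave spore test 605 days ago vs limit 730 → met
6. licensed cosmetologists 6 ≥ 3 → met
7. continuing-education completion 134 days ago vs limit 180 → met
8. condition 'offers chemical hair treatments' holds; premises liability coverage $300,000 < $350,000 → not met
9. condition 'offers tanning services' holds; sanitation violations on record 3 ≤ 3 → met
10. chemical-storage review 33 days ago vs limit 45 → met
11. license renewal 109 days ago vs limit 120 → met
Not met: 3, 4, 8

3, 4, 8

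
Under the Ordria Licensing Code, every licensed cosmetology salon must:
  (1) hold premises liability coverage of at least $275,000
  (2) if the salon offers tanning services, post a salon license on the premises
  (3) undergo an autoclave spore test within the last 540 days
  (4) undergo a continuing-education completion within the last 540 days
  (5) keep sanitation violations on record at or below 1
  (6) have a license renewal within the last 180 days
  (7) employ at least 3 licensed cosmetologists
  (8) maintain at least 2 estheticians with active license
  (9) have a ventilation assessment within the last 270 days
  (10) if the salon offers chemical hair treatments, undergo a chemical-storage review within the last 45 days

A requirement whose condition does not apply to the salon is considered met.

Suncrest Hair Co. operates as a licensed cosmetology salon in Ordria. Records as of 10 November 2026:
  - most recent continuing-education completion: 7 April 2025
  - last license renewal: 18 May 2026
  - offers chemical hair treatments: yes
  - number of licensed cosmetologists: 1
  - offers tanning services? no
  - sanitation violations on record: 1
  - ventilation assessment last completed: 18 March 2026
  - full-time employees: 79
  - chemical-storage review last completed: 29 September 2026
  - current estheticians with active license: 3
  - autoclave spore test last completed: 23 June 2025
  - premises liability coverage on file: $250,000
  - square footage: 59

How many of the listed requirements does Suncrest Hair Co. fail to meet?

1. premises liability coverage $250,000 < $275,000 → not met
2. condition 'offers tanning services' does not hold → requirement n/a → met
3. autoclave spore test 505 days ago vs limit 540 → met
4. continuing-education completion 582 days ago vs limit 540 → not met
5. sanitation violations on record 1 ≤ 1 → met
6. license renewal 176 days ago vs limit 180 → met
7. licensed cosmetologists 1 < 3 → not met
8. estheticians with active license 3 ≥ 2 → met
9. ventilation assessment 237 days ago vs limit 270 → met
10. condition 'offers chemical hair treatments' holds; chemical-storage review 42 days ago vs limit 45 → met
Not met: 3 of 10

3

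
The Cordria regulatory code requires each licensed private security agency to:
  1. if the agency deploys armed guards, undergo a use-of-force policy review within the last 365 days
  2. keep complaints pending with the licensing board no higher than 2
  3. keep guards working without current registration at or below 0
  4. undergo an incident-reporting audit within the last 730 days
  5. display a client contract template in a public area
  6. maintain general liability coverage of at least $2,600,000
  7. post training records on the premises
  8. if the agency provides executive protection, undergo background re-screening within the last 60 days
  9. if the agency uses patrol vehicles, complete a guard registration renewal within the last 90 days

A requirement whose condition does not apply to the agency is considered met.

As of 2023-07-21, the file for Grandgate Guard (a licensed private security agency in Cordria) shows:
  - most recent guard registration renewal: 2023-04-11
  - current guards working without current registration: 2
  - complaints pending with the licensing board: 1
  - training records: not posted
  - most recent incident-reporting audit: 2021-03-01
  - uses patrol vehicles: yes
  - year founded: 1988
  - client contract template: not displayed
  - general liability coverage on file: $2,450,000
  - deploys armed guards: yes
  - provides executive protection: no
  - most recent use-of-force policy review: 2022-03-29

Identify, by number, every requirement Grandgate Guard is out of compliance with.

1, 3, 4, 5, 6, 7, 9

1. condition 'deploys armed guards' holds; use-of-force policy review 479 days ago vs limit 365 → not met
2. complaints pending with the licensing board 1 ≤ 2 → met
3. guards working without current registration 2 > 0 → not met
4. incident-reporting audit 872 days ago vs limit 730 → not met
5. client contract template absent → not met
6. general liability coverage $2,450,000 < $2,600,000 → not met
7. training records absent → not met
8. condition 'provides executive protection' does not hold → requirement n/a → met
9. condition 'uses patrol vehicles' holds; guard registration renewal 101 days ago vs limit 90 → not met
Not met: 1, 3, 4, 5, 6, 7, 9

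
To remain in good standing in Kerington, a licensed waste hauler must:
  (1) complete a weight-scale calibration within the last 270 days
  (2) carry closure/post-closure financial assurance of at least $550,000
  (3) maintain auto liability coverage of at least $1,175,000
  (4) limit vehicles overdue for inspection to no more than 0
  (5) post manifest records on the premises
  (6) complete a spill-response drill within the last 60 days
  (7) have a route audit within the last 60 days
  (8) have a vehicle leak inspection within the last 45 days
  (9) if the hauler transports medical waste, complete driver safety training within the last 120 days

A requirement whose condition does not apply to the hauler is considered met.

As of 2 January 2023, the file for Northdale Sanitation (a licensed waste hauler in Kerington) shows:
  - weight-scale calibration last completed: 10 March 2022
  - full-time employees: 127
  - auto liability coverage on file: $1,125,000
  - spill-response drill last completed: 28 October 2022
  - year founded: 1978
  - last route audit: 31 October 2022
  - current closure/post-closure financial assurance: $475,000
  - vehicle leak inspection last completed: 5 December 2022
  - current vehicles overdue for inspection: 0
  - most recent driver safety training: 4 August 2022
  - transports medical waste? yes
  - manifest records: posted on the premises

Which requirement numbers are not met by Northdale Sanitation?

1, 2, 3, 6, 7, 9

1. weight-scale calibration 298 days ago vs limit 270 → not met
2. closure/post-closure financial assurance $475,000 < $550,000 → not met
3. auto liability coverage $1,125,000 < $1,175,000 → not met
4. vehicles overdue for inspection 0 ≤ 0 → met
5. manifest records present → met
6. spill-response drill 66 days ago vs limit 60 → not met
7. route audit 63 days ago vs limit 60 → not met
8. vehicle leak inspection 28 days ago vs limit 45 → met
9. condition 'transports medical waste' holds; driver safety training 151 days ago vs limit 120 → not met
Not met: 1, 2, 3, 6, 7, 9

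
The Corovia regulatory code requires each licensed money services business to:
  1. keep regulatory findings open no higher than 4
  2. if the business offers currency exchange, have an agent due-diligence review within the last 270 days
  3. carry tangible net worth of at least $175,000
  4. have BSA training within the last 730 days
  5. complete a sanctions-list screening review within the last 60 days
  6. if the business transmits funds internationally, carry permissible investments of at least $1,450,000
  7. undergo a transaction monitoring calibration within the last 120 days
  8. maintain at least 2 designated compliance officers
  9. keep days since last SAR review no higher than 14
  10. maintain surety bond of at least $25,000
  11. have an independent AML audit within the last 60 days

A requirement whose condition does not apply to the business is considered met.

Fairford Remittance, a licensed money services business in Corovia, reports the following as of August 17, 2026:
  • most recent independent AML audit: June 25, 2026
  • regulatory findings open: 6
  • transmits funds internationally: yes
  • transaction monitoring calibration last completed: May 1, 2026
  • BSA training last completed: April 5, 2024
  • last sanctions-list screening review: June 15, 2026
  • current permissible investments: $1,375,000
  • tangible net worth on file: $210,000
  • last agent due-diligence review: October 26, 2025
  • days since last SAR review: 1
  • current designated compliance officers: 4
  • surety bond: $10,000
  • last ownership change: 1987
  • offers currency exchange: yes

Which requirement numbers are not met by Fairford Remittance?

1. regulatory findings open 6 > 4 → not met
2. condition 'offers currency exchange' holds; agent due-diligence review 295 days ago vs limit 270 → not met
3. tangible net worth $210,000 ≥ $175,000 → met
4. BSA training 864 days ago vs limit 730 → not met
5. sanctions-list screening review 63 days ago vs limit 60 → not met
6. condition 'transmits funds internationally' holds; permissible investments $1,375,000 < $1,450,000 → not met
7. transaction monitoring calibration 108 days ago vs limit 120 → met
8. designated compliance officers 4 ≥ 2 → met
9. days since last SAR review 1 ≤ 14 → met
10. surety bond $10,000 < $25,000 → not met
11. independent AML audit 53 days ago vs limit 60 → met
Not met: 1, 2, 4, 5, 6, 10

1, 2, 4, 5, 6, 10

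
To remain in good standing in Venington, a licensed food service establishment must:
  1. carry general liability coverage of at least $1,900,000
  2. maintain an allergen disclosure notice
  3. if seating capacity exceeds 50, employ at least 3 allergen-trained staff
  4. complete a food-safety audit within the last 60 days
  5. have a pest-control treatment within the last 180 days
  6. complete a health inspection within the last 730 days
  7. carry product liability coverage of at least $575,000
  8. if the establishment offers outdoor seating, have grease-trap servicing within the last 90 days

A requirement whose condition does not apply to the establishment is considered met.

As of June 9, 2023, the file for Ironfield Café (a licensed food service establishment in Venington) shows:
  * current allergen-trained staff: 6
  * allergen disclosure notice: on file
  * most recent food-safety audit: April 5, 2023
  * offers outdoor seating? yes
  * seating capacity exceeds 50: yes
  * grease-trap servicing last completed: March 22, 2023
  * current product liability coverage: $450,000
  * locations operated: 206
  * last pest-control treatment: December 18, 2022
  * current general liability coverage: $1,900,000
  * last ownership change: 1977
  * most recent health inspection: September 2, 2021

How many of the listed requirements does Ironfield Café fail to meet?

2

1. general liability coverage $1,900,000 ≥ $1,900,000 → met
2. allergen disclosure notice present → met
3. condition 'seating capacity exceeds 50' holds; allergen-trained staff 6 ≥ 3 → met
4. food-safety audit 65 days ago vs limit 60 → not met
5. pest-control treatment 173 days ago vs limit 180 → met
6. health inspection 645 days ago vs limit 730 → met
7. product liability coverage $450,000 < $575,000 → not met
8. condition 'offers outdoor seating' holds; grease-trap servicing 79 days ago vs limit 90 → met
Not met: 2 of 8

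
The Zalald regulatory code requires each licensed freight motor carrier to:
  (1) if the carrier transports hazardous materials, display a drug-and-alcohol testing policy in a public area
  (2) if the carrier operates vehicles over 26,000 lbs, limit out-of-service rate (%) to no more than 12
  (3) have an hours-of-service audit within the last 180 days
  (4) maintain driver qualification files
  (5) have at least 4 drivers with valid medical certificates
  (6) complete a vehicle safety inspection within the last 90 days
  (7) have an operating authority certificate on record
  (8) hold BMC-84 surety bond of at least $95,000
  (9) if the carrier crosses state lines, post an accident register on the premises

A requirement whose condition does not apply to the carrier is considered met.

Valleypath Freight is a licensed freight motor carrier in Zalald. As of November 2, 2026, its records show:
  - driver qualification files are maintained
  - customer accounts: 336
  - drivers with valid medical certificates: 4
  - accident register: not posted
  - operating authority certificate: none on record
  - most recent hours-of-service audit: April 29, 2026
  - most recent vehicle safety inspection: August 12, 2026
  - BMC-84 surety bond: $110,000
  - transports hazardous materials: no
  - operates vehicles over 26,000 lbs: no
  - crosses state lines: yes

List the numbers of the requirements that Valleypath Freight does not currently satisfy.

1. condition 'transports hazardous materials' does not hold → requirement n/a → met
2. condition 'operates vehicles over 26,000 lbs' does not hold → requirement n/a → met
3. hours-of-service audit 187 days ago vs limit 180 → not met
4. driver qualification files present → met
5. drivers with valid medical certificates 4 ≥ 4 → met
6. vehicle safety inspection 82 days ago vs limit 90 → met
7. operating authority certificate absent → not met
8. BMC-84 surety bond $110,000 ≥ $95,000 → met
9. condition 'crosses state lines' holds; accident register absent → not met
Not met: 3, 7, 9

3, 7, 9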